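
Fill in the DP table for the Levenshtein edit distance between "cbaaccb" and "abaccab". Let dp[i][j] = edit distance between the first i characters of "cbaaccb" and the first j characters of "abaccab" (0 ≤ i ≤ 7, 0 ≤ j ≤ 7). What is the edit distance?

   ''  a  b  a  c  c  a  b
''  0  1  2  3  4  5  6  7
 c  1  1  2  3  3  4  5  6
 b  2  2  1  2  3  4  5  5
 a  3  2  2  1  2  3  4  5
 a  4  3  3  2  2  3  3  4
 c  5  4  4  3  2  2  3  4
 c  6  5  5  4  3  2  3  4
 b  7  6  5  5  4  3  3  3

3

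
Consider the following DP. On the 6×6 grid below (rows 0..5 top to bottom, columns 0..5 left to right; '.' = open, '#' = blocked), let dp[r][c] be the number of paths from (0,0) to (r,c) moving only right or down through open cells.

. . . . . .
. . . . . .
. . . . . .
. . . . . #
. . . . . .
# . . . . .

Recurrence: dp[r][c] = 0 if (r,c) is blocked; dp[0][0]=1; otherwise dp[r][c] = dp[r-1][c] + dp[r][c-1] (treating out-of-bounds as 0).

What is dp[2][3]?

10

r\c   0   1   2   3   4   5
  0   1   1   1   1   1   1
  1   1   2   3   4   5   6
  2   1   3   6  10  15  21
  3   1   4  10  20  35   0
  4   1   5  15  35  70  70
  5   0   5  20  55 125 195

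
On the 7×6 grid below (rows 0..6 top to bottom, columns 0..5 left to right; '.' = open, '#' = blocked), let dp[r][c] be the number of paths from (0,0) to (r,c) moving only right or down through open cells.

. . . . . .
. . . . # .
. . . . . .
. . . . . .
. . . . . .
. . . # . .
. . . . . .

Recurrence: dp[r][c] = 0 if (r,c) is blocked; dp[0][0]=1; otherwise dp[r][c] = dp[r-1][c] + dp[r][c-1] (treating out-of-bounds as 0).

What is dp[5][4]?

65

r\c   0   1   2   3   4   5
  0   1   1   1   1   1   1
  1   1   2   3   4   0   1
  2   1   3   6  10  10  11
  3   1   4  10  20  30  41
  4   1   5  15  35  65 106
  5   1   6  21   0  65 171
  6   1   7  28  28  93 264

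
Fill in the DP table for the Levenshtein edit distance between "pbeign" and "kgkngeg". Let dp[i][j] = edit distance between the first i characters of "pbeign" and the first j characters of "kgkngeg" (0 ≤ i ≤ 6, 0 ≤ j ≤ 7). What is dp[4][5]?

   ''  k  g  k  n  g  e  g
''  0  1  2  3  4  5  6  7
 p  1  1  2  3  4  5  6  7
 b  2  2  2  3  4  5  6  7
 e  3  3  3  3  4  5  5  6
 i  4  4  4  4  4  5  6  6
 g  5  5  4  5  5  4  5  6
 n  6  6  5  5  5  5  5  6

5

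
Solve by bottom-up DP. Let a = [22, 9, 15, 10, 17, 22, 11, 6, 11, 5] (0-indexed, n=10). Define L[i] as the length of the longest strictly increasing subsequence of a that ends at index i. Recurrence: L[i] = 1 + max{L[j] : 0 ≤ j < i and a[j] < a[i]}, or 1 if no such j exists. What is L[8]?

   i    0    1    2    3    4    5    6    7    8    9
a[i]   22    9   15   10   17   22   11    6   11    5
L[i]    1    1    2    2    3    4    3    1    3    1

3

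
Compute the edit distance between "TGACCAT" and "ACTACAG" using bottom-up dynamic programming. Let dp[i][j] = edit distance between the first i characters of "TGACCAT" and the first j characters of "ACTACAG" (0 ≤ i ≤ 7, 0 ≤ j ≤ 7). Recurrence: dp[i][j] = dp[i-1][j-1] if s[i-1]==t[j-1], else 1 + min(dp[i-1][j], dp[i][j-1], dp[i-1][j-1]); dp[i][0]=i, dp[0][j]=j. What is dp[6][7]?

5

   ''  A  C  T  A  C  A  G
''  0  1  2  3  4  5  6  7
 T  1  1  2  2  3  4  5  6
 G  2  2  2  3  3  4  5  5
 A  3  2  3  3  3  4  4  5
 C  4  3  2  3  4  3  4  5
 C  5  4  3  3  4  4  4  5
 A  6  5  4  4  3  4  4  5
 T  7  6  5  4  4  4  5  5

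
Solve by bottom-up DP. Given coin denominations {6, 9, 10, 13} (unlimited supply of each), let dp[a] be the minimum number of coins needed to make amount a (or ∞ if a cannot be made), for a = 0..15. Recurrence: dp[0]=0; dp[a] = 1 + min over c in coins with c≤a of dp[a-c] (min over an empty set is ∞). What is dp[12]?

 a  0  1  2  3  4  5  6  7  8  9 10 11 12 13 14 15
dp  0  -  -  -  -  -  1  -  -  1  1  -  2  1  -  2
(- denotes ∞ / unreachable)

2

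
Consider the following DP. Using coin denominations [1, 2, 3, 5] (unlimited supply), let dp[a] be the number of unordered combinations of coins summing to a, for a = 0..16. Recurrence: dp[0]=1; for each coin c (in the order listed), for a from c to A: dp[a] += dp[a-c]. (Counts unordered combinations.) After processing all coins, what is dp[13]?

34

after  coin     0     1     2     3     4     5     6     7     8     9    10    11    12    13    14    15    16
          1     1     1     1     1     1     1     1     1     1     1     1     1     1     1     1     1     1
          2     1     1     2     2     3     3     4     4     5     5     6     6     7     7     8     8     9
          3     1     1     2     3     4     5     7     8    10    12    14    16    19    21    24    27    30
          5     1     1     2     3     4     6     8    10    13    16    20    24    29    34    40    47    54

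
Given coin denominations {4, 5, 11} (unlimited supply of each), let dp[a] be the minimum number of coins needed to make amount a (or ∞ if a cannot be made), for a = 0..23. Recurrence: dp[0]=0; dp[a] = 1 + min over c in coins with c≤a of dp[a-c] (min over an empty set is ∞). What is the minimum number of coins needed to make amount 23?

4

 a  0  1  2  3  4  5  6  7  8  9 10 11 12 13 14 15 16 17 18 19 20 21 22 23
dp  0  -  -  -  1  1  -  -  2  2  2  1  3  3  3  2  2  4  4  3  3  3  2  4
(- denotes ∞ / unreachable)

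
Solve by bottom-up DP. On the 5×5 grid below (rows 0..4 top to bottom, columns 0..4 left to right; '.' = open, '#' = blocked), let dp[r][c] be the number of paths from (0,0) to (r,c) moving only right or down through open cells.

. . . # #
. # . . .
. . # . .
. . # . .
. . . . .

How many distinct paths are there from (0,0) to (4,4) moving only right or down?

r\c   0   1   2   3   4
  0   1   1   1   0   0
  1   1   0   1   1   1
  2   1   1   0   1   2
  3   1   2   0   1   3
  4   1   3   3   4   7

7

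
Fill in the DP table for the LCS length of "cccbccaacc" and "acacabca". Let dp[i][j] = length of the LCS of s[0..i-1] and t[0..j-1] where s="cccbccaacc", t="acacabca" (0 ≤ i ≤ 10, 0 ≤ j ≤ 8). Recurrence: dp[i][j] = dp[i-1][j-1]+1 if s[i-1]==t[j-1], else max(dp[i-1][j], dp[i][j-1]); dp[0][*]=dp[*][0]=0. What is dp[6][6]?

3

   ''  a  c  a  c  a  b  c  a
''  0  0  0  0  0  0  0  0  0
 c  0  0  1  1  1  1  1  1  1
 c  0  0  1  1  2  2  2  2  2
 c  0  0  1  1  2  2  2  3  3
 b  0  0  1  1  2  2  3  3  3
 c  0  0  1  1  2  2  3  4  4
 c  0  0  1  1  2  2  3  4  4
 a  0  1  1  2  2  3  3  4  5
 a  0  1  1  2  2  3  3  4  5
 c  0  1  2  2  3  3  3  4  5
 c  0  1  2  2  3  3  3  4  5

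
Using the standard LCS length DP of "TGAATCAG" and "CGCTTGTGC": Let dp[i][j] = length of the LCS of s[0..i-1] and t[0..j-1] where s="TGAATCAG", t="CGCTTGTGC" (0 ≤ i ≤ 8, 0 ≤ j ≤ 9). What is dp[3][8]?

2

   ''  C  G  C  T  T  G  T  G  C
''  0  0  0  0  0  0  0  0  0  0
 T  0  0  0  0  1  1  1  1  1  1
 G  0  0  1  1  1  1  2  2  2  2
 A  0  0  1  1  1  1  2  2  2  2
 A  0  0  1  1  1  1  2  2  2  2
 T  0  0  1  1  2  2  2  3  3  3
 C  0  1  1  2  2  2  2  3  3  4
 A  0  1  1  2  2  2  2  3  3  4
 G  0  1  2  2  2  2  3  3  4  4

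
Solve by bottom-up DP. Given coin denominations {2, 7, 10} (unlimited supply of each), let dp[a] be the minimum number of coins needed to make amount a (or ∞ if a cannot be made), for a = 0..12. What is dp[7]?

 a  0  1  2  3  4  5  6  7  8  9 10 11 12
dp  0  -  1  -  2  -  3  1  4  2  1  3  2
(- denotes ∞ / unreachable)

1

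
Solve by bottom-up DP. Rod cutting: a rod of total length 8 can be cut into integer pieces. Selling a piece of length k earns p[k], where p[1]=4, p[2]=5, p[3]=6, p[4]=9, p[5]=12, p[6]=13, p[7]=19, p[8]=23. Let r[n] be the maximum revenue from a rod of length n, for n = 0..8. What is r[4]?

   n    0    1    2    3    4    5    6    7    8
r[n]    0    4    8   12   16   20   24   28   32

16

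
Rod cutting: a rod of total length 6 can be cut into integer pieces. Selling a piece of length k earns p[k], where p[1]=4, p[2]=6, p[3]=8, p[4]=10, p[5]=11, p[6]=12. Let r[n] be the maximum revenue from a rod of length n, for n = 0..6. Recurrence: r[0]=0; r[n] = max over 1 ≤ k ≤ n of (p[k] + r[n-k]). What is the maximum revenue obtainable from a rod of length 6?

   n    0    1    2    3    4    5    6
r[n]    0    4    8   12   16   20   24

24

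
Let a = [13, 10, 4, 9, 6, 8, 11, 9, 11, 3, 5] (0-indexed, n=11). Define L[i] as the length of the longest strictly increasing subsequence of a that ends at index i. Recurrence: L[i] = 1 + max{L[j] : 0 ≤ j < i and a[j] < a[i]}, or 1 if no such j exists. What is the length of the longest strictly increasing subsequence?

5

   i    0    1    2    3    4    5    6    7    8    9   10
a[i]   13   10    4    9    6    8   11    9   11    3    5
L[i]    1    1    1    2    2    3    4    4    5    1    2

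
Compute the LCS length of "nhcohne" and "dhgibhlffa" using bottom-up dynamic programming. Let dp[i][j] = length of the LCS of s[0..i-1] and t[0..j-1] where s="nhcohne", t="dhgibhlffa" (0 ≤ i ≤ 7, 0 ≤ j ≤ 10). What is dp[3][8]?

   ''  d  h  g  i  b  h  l  f  f  a
''  0  0  0  0  0  0  0  0  0  0  0
 n  0  0  0  0  0  0  0  0  0  0  0
 h  0  0  1  1  1  1  1  1  1  1  1
 c  0  0  1  1  1  1  1  1  1  1  1
 o  0  0  1  1  1  1  1  1  1  1  1
 h  0  0  1  1  1  1  2  2  2  2  2
 n  0  0  1  1  1  1  2  2  2  2  2
 e  0  0  1  1  1  1  2  2  2  2  2

1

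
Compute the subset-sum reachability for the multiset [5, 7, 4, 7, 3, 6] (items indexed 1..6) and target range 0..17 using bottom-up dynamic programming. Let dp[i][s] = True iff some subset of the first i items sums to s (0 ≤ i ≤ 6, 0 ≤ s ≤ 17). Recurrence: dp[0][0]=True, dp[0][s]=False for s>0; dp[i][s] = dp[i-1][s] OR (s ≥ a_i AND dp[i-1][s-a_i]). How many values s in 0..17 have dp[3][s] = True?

8

i\s   0   1   2   3   4   5   6   7   8   9  10  11  12  13  14  15  16  17
  0   T   F   F   F   F   F   F   F   F   F   F   F   F   F   F   F   F   F
  1   T   F   F   F   F   T   F   F   F   F   F   F   F   F   F   F   F   F
  2   T   F   F   F   F   T   F   T   F   F   F   F   T   F   F   F   F   F
  3   T   F   F   F   T   T   F   T   F   T   F   T   T   F   F   F   T   F
  4   T   F   F   F   T   T   F   T   F   T   F   T   T   F   T   F   T   F
  5   T   F   F   T   T   T   F   T   T   T   T   T   T   F   T   T   T   T
  6   T   F   F   T   T   T   T   T   T   T   T   T   T   T   T   T   T   T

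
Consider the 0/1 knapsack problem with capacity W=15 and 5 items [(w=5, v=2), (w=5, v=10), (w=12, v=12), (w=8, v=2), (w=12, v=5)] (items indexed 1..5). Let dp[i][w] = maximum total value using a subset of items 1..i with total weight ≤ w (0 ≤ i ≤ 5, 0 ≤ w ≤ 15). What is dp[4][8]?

i\w   0   1   2   3   4   5   6   7   8   9  10  11  12  13  14  15
  0   0   0   0   0   0   0   0   0   0   0   0   0   0   0   0   0
  1   0   0   0   0   0   2   2   2   2   2   2   2   2   2   2   2
  2   0   0   0   0   0  10  10  10  10  10  12  12  12  12  12  12
  3   0   0   0   0   0  10  10  10  10  10  12  12  12  12  12  12
  4   0   0   0   0   0  10  10  10  10  10  12  12  12  12  12  12
  5   0   0   0   0   0  10  10  10  10  10  12  12  12  12  12  12

10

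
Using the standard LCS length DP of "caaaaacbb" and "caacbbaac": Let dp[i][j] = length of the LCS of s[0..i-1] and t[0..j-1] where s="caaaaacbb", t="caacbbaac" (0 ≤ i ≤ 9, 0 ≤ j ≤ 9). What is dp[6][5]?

   ''  c  a  a  c  b  b  a  a  c
''  0  0  0  0  0  0  0  0  0  0
 c  0  1  1  1  1  1  1  1  1  1
 a  0  1  2  2  2  2  2  2  2  2
 a  0  1  2  3  3  3  3  3  3  3
 a  0  1  2  3  3  3  3  4  4  4
 a  0  1  2  3  3  3  3  4  5  5
 a  0  1  2  3  3  3  3  4  5  5
 c  0  1  2  3  4  4  4  4  5  6
 b  0  1  2  3  4  5  5  5  5  6
 b  0  1  2  3  4  5  6  6  6  6

3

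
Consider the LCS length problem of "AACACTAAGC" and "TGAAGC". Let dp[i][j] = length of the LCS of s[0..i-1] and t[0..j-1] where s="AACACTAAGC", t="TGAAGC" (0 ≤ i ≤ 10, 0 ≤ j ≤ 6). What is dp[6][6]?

3

   ''  T  G  A  A  G  C
''  0  0  0  0  0  0  0
 A  0  0  0  1  1  1  1
 A  0  0  0  1  2  2  2
 C  0  0  0  1  2  2  3
 A  0  0  0  1  2  2  3
 C  0  0  0  1  2  2  3
 T  0  1  1  1  2  2  3
 A  0  1  1  2  2  2  3
 A  0  1  1  2  3  3  3
 G  0  1  2  2  3  4  4
 C  0  1  2  2  3  4  5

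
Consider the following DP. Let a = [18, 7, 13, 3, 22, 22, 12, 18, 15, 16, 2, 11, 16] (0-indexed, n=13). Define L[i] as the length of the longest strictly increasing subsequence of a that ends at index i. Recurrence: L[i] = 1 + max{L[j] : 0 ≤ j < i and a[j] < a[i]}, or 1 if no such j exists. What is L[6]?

2

   i    0    1    2    3    4    5    6    7    8    9   10   11   12
a[i]   18    7   13    3   22   22   12   18   15   16    2   11   16
L[i]    1    1    2    1    3    3    2    3    3    4    1    2    4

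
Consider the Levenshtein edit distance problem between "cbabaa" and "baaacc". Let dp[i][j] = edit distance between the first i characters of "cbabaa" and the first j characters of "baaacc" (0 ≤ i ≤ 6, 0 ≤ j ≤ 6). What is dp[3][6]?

   ''  b  a  a  a  c  c
''  0  1  2  3  4  5  6
 c  1  1  2  3  4  4  5
 b  2  1  2  3  4  5  5
 a  3  2  1  2  3  4  5
 b  4  3  2  2  3  4  5
 a  5  4  3  2  2  3  4
 a  6  5  4  3  2  3  4

5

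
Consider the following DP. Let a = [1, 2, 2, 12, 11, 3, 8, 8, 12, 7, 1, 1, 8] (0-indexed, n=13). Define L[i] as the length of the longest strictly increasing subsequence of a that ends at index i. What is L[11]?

   i    0    1    2    3    4    5    6    7    8    9   10   11   12
a[i]    1    2    2   12   11    3    8    8   12    7    1    1    8
L[i]    1    2    2    3    3    3    4    4    5    4    1    1    5

1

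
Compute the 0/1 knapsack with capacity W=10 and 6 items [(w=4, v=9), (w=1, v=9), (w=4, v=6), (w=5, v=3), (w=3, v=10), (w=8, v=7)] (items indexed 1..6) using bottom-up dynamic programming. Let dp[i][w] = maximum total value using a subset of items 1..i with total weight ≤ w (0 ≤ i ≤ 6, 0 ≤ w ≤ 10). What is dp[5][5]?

19

i\w   0   1   2   3   4   5   6   7   8   9  10
  0   0   0   0   0   0   0   0   0   0   0   0
  1   0   0   0   0   9   9   9   9   9   9   9
  2   0   9   9   9   9  18  18  18  18  18  18
  3   0   9   9   9   9  18  18  18  18  24  24
  4   0   9   9   9   9  18  18  18  18  24  24
  5   0   9   9  10  19  19  19  19  28  28  28
  6   0   9   9  10  19  19  19  19  28  28  28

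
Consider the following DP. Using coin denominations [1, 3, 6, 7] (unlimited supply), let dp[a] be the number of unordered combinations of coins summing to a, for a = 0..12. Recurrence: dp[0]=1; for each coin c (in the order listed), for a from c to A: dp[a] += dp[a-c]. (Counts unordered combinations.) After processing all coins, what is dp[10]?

after  coin     0     1     2     3     4     5     6     7     8     9    10    11    12
          1     1     1     1     1     1     1     1     1     1     1     1     1     1
          3     1     1     1     2     2     2     3     3     3     4     4     4     5
          6     1     1     1     2     2     2     4     4     4     6     6     6     9
          7     1     1     1     2     2     2     4     5     5     7     8     8    11

8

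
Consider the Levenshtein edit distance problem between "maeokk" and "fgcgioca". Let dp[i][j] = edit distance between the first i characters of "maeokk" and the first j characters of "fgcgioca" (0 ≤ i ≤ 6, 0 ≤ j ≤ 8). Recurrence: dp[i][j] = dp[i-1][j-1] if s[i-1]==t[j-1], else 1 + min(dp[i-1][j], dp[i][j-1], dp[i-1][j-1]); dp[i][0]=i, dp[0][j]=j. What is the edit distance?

7

   ''  f  g  c  g  i  o  c  a
''  0  1  2  3  4  5  6  7  8
 m  1  1  2  3  4  5  6  7  8
 a  2  2  2  3  4  5  6  7  7
 e  3  3  3  3  4  5  6  7  8
 o  4  4  4  4  4  5  5  6  7
 k  5  5  5  5  5  5  6  6  7
 k  6  6  6  6  6  6  6  7  7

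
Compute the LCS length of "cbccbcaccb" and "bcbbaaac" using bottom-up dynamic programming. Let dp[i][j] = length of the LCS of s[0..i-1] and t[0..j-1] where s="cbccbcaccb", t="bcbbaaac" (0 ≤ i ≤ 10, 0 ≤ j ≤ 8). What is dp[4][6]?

   ''  b  c  b  b  a  a  a  c
''  0  0  0  0  0  0  0  0  0
 c  0  0  1  1  1  1  1  1  1
 b  0  1  1  2  2  2  2  2  2
 c  0  1  2  2  2  2  2  2  3
 c  0  1  2  2  2  2  2  2  3
 b  0  1  2  3  3  3  3  3  3
 c  0  1  2  3  3  3  3  3  4
 a  0  1  2  3  3  4  4  4  4
 c  0  1  2  3  3  4  4  4  5
 c  0  1  2  3  3  4  4  4  5
 b  0  1  2  3  4  4  4  4  5

2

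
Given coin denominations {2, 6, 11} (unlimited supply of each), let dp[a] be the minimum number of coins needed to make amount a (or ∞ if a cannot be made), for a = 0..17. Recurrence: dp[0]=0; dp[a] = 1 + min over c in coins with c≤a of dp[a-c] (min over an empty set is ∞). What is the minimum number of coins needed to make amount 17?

 a  0  1  2  3  4  5  6  7  8  9 10 11 12 13 14 15 16 17
dp  0  -  1  -  2  -  1  -  2  -  3  1  2  2  3  3  4  2
(- denotes ∞ / unreachable)

2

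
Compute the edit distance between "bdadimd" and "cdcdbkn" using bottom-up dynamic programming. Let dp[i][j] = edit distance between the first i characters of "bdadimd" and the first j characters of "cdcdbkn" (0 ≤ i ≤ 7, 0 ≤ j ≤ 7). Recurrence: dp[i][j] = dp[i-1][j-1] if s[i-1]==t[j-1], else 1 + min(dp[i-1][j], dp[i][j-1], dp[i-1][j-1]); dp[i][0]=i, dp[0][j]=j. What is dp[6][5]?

   ''  c  d  c  d  b  k  n
''  0  1  2  3  4  5  6  7
 b  1  1  2  3  4  4  5  6
 d  2  2  1  2  3  4  5  6
 a  3  3  2  2  3  4  5  6
 d  4  4  3  3  2  3  4  5
 i  5  5  4  4  3  3  4  5
 m  6  6  5  5  4  4  4  5
 d  7  7  6  6  5  5  5  5

4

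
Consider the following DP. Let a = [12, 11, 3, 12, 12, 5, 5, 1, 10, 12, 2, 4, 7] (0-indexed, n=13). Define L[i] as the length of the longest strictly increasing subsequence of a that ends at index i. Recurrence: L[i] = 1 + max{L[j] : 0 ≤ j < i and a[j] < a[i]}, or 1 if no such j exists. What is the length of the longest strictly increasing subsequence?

   i    0    1    2    3    4    5    6    7    8    9   10   11   12
a[i]   12   11    3   12   12    5    5    1   10   12    2    4    7
L[i]    1    1    1    2    2    2    2    1    3    4    2    3    4

4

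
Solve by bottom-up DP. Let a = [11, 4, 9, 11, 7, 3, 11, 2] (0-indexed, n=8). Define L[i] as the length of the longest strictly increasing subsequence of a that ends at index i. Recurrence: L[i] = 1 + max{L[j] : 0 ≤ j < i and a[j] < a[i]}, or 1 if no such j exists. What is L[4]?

2

   i    0    1    2    3    4    5    6    7
a[i]   11    4    9   11    7    3   11    2
L[i]    1    1    2    3    2    1    3    1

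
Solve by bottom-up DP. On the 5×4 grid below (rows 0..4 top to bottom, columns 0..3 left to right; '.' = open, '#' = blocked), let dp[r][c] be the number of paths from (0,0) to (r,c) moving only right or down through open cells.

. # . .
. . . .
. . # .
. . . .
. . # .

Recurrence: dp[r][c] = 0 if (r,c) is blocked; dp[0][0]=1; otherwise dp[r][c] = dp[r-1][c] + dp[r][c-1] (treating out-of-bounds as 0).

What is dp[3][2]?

3

r\c   0   1   2   3
  0   1   0   0   0
  1   1   1   1   1
  2   1   2   0   1
  3   1   3   3   4
  4   1   4   0   4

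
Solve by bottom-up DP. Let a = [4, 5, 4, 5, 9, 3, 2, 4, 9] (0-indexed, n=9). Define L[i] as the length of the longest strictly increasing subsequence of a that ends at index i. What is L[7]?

2

   i    0    1    2    3    4    5    6    7    8
a[i]    4    5    4    5    9    3    2    4    9
L[i]    1    2    1    2    3    1    1    2    3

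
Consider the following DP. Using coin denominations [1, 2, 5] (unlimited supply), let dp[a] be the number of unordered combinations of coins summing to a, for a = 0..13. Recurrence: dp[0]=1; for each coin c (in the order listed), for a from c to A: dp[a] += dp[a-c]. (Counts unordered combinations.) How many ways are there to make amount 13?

14

after  coin     0     1     2     3     4     5     6     7     8     9    10    11    12    13
          1     1     1     1     1     1     1     1     1     1     1     1     1     1     1
          2     1     1     2     2     3     3     4     4     5     5     6     6     7     7
          5     1     1     2     2     3     4     5     6     7     8    10    11    13    14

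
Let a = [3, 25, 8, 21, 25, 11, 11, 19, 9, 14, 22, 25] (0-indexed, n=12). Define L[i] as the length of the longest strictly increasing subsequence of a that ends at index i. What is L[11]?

   i    0    1    2    3    4    5    6    7    8    9   10   11
a[i]    3   25    8   21   25   11   11   19    9   14   22   25
L[i]    1    2    2    3    4    3    3    4    3    4    5    6

6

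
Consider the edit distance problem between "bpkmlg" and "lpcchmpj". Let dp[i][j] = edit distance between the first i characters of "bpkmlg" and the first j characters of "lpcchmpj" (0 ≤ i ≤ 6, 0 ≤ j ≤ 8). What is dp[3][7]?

   ''  l  p  c  c  h  m  p  j
''  0  1  2  3  4  5  6  7  8
 b  1  1  2  3  4  5  6  7  8
 p  2  2  1  2  3  4  5  6  7
 k  3  3  2  2  3  4  5  6  7
 m  4  4  3  3  3  4  4  5  6
 l  5  4  4  4  4  4  5  5  6
 g  6  5  5  5  5  5  5  6  6

6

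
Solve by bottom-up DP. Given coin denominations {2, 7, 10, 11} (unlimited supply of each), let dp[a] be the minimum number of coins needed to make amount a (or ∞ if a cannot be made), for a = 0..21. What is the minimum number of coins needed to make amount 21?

 a  0  1  2  3  4  5  6  7  8  9 10 11 12 13 14 15 16 17 18 19 20 21
dp  0  -  1  -  2  -  3  1  4  2  1  1  2  2  2  3  3  2  2  3  2  2
(- denotes ∞ / unreachable)

2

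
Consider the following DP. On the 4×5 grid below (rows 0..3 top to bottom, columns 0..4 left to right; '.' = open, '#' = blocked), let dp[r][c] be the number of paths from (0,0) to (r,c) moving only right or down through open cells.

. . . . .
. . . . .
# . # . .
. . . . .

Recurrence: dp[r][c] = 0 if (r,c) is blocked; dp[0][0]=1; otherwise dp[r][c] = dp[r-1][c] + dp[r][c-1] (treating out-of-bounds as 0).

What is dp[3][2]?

r\c   0   1   2   3   4
  0   1   1   1   1   1
  1   1   2   3   4   5
  2   0   2   0   4   9
  3   0   2   2   6  15

2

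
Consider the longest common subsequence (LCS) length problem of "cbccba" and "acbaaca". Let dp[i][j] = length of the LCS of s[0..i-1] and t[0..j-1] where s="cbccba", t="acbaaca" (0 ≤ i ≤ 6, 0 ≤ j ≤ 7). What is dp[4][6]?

3

   ''  a  c  b  a  a  c  a
''  0  0  0  0  0  0  0  0
 c  0  0  1  1  1  1  1  1
 b  0  0  1  2  2  2  2  2
 c  0  0  1  2  2  2  3  3
 c  0  0  1  2  2  2  3  3
 b  0  0  1  2  2  2  3  3
 a  0  1  1  2  3  3  3  4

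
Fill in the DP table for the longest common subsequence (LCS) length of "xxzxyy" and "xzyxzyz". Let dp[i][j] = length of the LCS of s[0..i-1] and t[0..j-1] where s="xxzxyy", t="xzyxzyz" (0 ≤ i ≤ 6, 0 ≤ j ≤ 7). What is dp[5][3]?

   ''  x  z  y  x  z  y  z
''  0  0  0  0  0  0  0  0
 x  0  1  1  1  1  1  1  1
 x  0  1  1  1  2  2  2  2
 z  0  1  2  2  2  3  3  3
 x  0  1  2  2  3  3  3  3
 y  0  1  2  3  3  3  4  4
 y  0  1  2  3  3  3  4  4

3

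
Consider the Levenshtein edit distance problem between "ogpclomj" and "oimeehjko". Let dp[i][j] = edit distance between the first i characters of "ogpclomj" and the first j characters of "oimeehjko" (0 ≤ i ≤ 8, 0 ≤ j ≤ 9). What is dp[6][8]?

7

   ''  o  i  m  e  e  h  j  k  o
''  0  1  2  3  4  5  6  7  8  9
 o  1  0  1  2  3  4  5  6  7  8
 g  2  1  1  2  3  4  5  6  7  8
 p  3  2  2  2  3  4  5  6  7  8
 c  4  3  3  3  3  4  5  6  7  8
 l  5  4  4  4  4  4  5  6  7  8
 o  6  5  5  5  5  5  5  6  7  7
 m  7  6  6  5  6  6  6  6  7  8
 j  8  7  7  6  6  7  7  6  7  8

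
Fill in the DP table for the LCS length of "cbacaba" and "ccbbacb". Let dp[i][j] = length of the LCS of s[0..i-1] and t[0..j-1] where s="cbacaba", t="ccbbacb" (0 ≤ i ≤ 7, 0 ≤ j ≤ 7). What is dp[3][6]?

   ''  c  c  b  b  a  c  b
''  0  0  0  0  0  0  0  0
 c  0  1  1  1  1  1  1  1
 b  0  1  1  2  2  2  2  2
 a  0  1  1  2  2  3  3  3
 c  0  1  2  2  2  3  4  4
 a  0  1  2  2  2  3  4  4
 b  0  1  2  3  3  3  4  5
 a  0  1  2  3  3  4  4  5

3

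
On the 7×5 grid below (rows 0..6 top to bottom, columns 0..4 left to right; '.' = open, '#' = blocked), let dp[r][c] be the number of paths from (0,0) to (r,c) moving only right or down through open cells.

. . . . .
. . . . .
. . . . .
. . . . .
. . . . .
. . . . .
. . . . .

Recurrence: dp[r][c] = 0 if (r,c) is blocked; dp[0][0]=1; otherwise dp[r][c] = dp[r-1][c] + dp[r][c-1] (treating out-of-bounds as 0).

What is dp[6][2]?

28

r\c   0   1   2   3   4
  0   1   1   1   1   1
  1   1   2   3   4   5
  2   1   3   6  10  15
  3   1   4  10  20  35
  4   1   5  15  35  70
  5   1   6  21  56 126
  6   1   7  28  84 210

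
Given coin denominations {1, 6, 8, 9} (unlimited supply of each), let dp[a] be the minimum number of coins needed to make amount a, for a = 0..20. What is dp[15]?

 a  0  1  2  3  4  5  6  7  8  9 10 11 12 13 14 15 16 17 18 19 20
dp  0  1  2  3  4  5  1  2  1  1  2  3  2  3  2  2  2  2  2  3  3

2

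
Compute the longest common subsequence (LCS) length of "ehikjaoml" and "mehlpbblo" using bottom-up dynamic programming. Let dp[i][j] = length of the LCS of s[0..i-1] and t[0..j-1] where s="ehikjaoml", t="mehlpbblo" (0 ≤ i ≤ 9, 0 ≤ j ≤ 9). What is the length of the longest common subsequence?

   ''  m  e  h  l  p  b  b  l  o
''  0  0  0  0  0  0  0  0  0  0
 e  0  0  1  1  1  1  1  1  1  1
 h  0  0  1  2  2  2  2  2  2  2
 i  0  0  1  2  2  2  2  2  2  2
 k  0  0  1  2  2  2  2  2  2  2
 j  0  0  1  2  2  2  2  2  2  2
 a  0  0  1  2  2  2  2  2  2  2
 o  0  0  1  2  2  2  2  2  2  3
 m  0  1  1  2  2  2  2  2  2  3
 l  0  1  1  2  3  3  3  3  3  3

3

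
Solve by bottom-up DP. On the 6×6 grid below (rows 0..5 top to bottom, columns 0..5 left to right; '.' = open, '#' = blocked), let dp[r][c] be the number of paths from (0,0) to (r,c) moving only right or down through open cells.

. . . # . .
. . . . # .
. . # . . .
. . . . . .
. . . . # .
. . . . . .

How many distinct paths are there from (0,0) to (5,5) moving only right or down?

r\c   0   1   2   3   4   5
  0   1   1   1   0   0   0
  1   1   2   3   3   0   0
  2   1   3   0   3   3   3
  3   1   4   4   7  10  13
  4   1   5   9  16   0  13
  5   1   6  15  31  31  44

44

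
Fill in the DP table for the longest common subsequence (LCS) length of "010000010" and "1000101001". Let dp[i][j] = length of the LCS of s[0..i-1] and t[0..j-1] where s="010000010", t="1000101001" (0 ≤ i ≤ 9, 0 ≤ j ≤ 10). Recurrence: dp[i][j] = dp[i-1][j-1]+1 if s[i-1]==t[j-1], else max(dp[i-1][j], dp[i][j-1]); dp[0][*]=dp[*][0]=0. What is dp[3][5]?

2

   ''  1  0  0  0  1  0  1  0  0  1
''  0  0  0  0  0  0  0  0  0  0  0
 0  0  0  1  1  1  1  1  1  1  1  1
 1  0  1  1  1  1  2  2  2  2  2  2
 0  0  1  2  2  2  2  3  3  3  3  3
 0  0  1  2  3  3  3  3  3  4  4  4
 0  0  1  2  3  4  4  4  4  4  5  5
 0  0  1  2  3  4  4  5  5  5  5  5
 0  0  1  2  3  4  4  5  5  6  6  6
 1  0  1  2  3  4  5  5  6  6  6  7
 0  0  1  2  3  4  5  6  6  7  7  7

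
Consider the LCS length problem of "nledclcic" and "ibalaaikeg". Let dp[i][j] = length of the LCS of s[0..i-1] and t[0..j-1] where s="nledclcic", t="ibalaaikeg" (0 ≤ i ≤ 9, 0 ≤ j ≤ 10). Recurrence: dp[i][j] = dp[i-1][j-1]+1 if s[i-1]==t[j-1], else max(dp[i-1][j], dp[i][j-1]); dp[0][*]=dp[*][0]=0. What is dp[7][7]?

   ''  i  b  a  l  a  a  i  k  e  g
''  0  0  0  0  0  0  0  0  0  0  0
 n  0  0  0  0  0  0  0  0  0  0  0
 l  0  0  0  0  1  1  1  1  1  1  1
 e  0  0  0  0  1  1  1  1  1  2  2
 d  0  0  0  0  1  1  1  1  1  2  2
 c  0  0  0  0  1  1  1  1  1  2  2
 l  0  0  0  0  1  1  1  1  1  2  2
 c  0  0  0  0  1  1  1  1  1  2  2
 i  0  1  1  1  1  1  1  2  2  2  2
 c  0  1  1  1  1  1  1  2  2  2  2

1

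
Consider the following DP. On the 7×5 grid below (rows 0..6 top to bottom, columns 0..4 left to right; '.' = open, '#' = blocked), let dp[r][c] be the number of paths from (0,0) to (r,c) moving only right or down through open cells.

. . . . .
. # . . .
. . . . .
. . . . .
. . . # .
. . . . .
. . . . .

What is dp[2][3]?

4

r\c   0   1   2   3   4
  0   1   1   1   1   1
  1   1   0   1   2   3
  2   1   1   2   4   7
  3   1   2   4   8  15
  4   1   3   7   0  15
  5   1   4  11  11  26
  6   1   5  16  27  53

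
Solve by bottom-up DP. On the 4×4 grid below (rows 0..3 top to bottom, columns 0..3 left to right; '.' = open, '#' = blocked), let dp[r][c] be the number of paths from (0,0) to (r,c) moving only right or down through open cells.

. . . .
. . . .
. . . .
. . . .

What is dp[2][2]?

r\c   0   1   2   3
  0   1   1   1   1
  1   1   2   3   4
  2   1   3   6  10
  3   1   4  10  20

6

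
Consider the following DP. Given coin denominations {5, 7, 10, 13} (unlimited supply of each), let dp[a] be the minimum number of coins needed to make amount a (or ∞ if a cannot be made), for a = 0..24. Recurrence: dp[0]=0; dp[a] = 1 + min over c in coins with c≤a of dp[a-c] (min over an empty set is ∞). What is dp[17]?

2

 a  0  1  2  3  4  5  6  7  8  9 10 11 12 13 14 15 16 17 18 19 20 21 22 23 24
dp  0  -  -  -  -  1  -  1  -  -  1  -  2  1  2  2  -  2  2  3  2  3  3  2  3
(- denotes ∞ / unreachable)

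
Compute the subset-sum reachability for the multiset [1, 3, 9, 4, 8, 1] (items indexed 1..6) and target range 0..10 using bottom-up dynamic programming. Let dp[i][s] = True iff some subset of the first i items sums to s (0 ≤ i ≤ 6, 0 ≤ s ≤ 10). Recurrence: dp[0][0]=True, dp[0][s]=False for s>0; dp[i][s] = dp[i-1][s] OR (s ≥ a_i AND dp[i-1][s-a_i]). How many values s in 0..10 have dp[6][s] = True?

11

i\s   0   1   2   3   4   5   6   7   8   9  10
  0   T   F   F   F   F   F   F   F   F   F   F
  1   T   T   F   F   F   F   F   F   F   F   F
  2   T   T   F   T   T   F   F   F   F   F   F
  3   T   T   F   T   T   F   F   F   F   T   T
  4   T   T   F   T   T   T   F   T   T   T   T
  5   T   T   F   T   T   T   F   T   T   T   T
  6   T   T   T   T   T   T   T   T   T   T   T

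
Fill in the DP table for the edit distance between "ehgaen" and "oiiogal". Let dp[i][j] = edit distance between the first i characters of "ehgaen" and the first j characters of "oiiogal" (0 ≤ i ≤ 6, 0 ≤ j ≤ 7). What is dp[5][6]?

5

   ''  o  i  i  o  g  a  l
''  0  1  2  3  4  5  6  7
 e  1  1  2  3  4  5  6  7
 h  2  2  2  3  4  5  6  7
 g  3  3  3  3  4  4  5  6
 a  4  4  4  4  4  5  4  5
 e  5  5  5  5  5  5  5  5
 n  6  6  6  6  6  6  6  6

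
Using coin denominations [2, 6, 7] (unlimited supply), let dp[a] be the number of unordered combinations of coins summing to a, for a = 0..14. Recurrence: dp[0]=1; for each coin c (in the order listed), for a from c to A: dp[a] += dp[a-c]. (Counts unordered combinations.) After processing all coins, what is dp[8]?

after  coin     0     1     2     3     4     5     6     7     8     9    10    11    12    13    14
          2     1     0     1     0     1     0     1     0     1     0     1     0     1     0     1
          6     1     0     1     0     1     0     2     0     2     0     2     0     3     0     3
          7     1     0     1     0     1     0     2     1     2     1     2     1     3     2     4

2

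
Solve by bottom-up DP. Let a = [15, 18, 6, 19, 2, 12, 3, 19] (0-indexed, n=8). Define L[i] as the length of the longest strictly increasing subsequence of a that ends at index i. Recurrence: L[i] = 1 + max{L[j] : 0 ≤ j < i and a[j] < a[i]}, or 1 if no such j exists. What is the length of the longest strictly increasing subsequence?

3

   i    0    1    2    3    4    5    6    7
a[i]   15   18    6   19    2   12    3   19
L[i]    1    2    1    3    1    2    2    3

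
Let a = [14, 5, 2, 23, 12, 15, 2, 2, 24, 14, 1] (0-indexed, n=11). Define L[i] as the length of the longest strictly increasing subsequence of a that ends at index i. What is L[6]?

1

   i    0    1    2    3    4    5    6    7    8    9   10
a[i]   14    5    2   23   12   15    2    2   24   14    1
L[i]    1    1    1    2    2    3    1    1    4    3    1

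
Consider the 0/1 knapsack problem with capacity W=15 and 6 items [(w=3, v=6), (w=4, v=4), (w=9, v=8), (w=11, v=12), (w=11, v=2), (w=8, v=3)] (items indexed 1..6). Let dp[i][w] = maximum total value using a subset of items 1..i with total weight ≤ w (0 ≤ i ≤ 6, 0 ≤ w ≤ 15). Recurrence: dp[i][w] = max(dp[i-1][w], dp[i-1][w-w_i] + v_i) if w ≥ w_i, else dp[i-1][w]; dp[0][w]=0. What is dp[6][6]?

6

i\w   0   1   2   3   4   5   6   7   8   9  10  11  12  13  14  15
  0   0   0   0   0   0   0   0   0   0   0   0   0   0   0   0   0
  1   0   0   0   6   6   6   6   6   6   6   6   6   6   6   6   6
  2   0   0   0   6   6   6   6  10  10  10  10  10  10  10  10  10
  3   0   0   0   6   6   6   6  10  10  10  10  10  14  14  14  14
  4   0   0   0   6   6   6   6  10  10  10  10  12  14  14  18  18
  5   0   0   0   6   6   6   6  10  10  10  10  12  14  14  18  18
  6   0   0   0   6   6   6   6  10  10  10  10  12  14  14  18  18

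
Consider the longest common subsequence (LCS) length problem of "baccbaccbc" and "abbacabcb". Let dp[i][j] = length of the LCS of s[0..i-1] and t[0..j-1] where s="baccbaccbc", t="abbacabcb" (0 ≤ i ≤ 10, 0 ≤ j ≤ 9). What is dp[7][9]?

   ''  a  b  b  a  c  a  b  c  b
''  0  0  0  0  0  0  0  0  0  0
 b  0  0  1  1  1  1  1  1  1  1
 a  0  1  1  1  2  2  2  2  2  2
 c  0  1  1  1  2  3  3  3  3  3
 c  0  1  1  1  2  3  3  3  4  4
 b  0  1  2  2  2  3  3  4  4  5
 a  0  1  2  2  3  3  4  4  4  5
 c  0  1  2  2  3  4  4  4  5  5
 c  0  1  2  2  3  4  4  4  5  5
 b  0  1  2  3  3  4  4  5  5  6
 c  0  1  2  3  3  4  4  5  6  6

5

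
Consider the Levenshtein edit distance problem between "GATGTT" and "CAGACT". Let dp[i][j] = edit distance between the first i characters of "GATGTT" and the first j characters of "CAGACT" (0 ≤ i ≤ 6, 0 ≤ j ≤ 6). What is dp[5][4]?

   ''  C  A  G  A  C  T
''  0  1  2  3  4  5  6
 G  1  1  2  2  3  4  5
 A  2  2  1  2  2  3  4
 T  3  3  2  2  3  3  3
 G  4  4  3  2  3  4  4
 T  5  5  4  3  3  4  4
 T  6  6  5  4  4  4  4

3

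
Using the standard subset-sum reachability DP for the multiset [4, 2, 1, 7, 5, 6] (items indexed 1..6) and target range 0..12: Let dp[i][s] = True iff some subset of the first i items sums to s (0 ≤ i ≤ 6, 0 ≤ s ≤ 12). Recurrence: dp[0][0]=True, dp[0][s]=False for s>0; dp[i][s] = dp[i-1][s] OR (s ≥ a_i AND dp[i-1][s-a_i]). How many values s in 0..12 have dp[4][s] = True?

i\s   0   1   2   3   4   5   6   7   8   9  10  11  12
  0   T   F   F   F   F   F   F   F   F   F   F   F   F
  1   T   F   F   F   T   F   F   F   F   F   F   F   F
  2   T   F   T   F   T   F   T   F   F   F   F   F   F
  3   T   T   T   T   T   T   T   T   F   F   F   F   F
  4   T   T   T   T   T   T   T   T   T   T   T   T   T
  5   T   T   T   T   T   T   T   T   T   T   T   T   T
  6   T   T   T   T   T   T   T   T   T   T   T   T   T

13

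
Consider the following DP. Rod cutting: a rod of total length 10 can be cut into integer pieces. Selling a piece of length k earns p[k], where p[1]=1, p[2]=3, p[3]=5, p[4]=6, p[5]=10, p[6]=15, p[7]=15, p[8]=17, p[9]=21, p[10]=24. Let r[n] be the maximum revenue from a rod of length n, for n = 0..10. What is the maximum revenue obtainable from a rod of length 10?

   n    0    1    2    3    4    5    6    7    8    9   10
r[n]    0    1    3    5    6   10   15   16   18   21   24

24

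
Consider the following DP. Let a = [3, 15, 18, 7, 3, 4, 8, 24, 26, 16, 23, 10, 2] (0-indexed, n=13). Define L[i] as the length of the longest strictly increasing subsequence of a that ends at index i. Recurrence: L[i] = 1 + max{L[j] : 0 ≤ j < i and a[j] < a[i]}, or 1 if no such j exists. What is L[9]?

4

   i    0    1    2    3    4    5    6    7    8    9   10   11   12
a[i]    3   15   18    7    3    4    8   24   26   16   23   10    2
L[i]    1    2    3    2    1    2    3    4    5    4    5    4    1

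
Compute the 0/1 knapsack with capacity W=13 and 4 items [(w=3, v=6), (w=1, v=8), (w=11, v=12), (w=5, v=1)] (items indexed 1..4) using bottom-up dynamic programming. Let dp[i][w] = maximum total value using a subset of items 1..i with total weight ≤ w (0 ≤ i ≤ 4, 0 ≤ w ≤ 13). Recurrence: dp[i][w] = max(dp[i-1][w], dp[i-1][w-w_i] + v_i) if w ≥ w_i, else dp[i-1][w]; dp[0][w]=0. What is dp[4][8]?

i\w   0   1   2   3   4   5   6   7   8   9  10  11  12  13
  0   0   0   0   0   0   0   0   0   0   0   0   0   0   0
  1   0   0   0   6   6   6   6   6   6   6   6   6   6   6
  2   0   8   8   8  14  14  14  14  14  14  14  14  14  14
  3   0   8   8   8  14  14  14  14  14  14  14  14  20  20
  4   0   8   8   8  14  14  14  14  14  15  15  15  20  20

14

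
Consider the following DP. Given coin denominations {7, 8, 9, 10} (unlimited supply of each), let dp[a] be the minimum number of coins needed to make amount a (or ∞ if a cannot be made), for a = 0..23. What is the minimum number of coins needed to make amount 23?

 a  0  1  2  3  4  5  6  7  8  9 10 11 12 13 14 15 16 17 18 19 20 21 22 23
dp  0  -  -  -  -  -  -  1  1  1  1  -  -  -  2  2  2  2  2  2  2  3  3  3
(- denotes ∞ / unreachable)

3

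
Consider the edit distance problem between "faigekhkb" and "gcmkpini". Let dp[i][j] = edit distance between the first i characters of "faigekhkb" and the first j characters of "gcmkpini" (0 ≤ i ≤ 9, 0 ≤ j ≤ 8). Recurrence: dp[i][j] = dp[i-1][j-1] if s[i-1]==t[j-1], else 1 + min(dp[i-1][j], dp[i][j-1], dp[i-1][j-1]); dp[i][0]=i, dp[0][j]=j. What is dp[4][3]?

4

   ''  g  c  m  k  p  i  n  i
''  0  1  2  3  4  5  6  7  8
 f  1  1  2  3  4  5  6  7  8
 a  2  2  2  3  4  5  6  7  8
 i  3  3  3  3  4  5  5  6  7
 g  4  3  4  4  4  5  6  6  7
 e  5  4  4  5  5  5  6  7  7
 k  6  5  5  5  5  6  6  7  8
 h  7  6  6  6  6  6  7  7  8
 k  8  7  7  7  6  7  7  8  8
 b  9  8  8  8  7  7  8  8  9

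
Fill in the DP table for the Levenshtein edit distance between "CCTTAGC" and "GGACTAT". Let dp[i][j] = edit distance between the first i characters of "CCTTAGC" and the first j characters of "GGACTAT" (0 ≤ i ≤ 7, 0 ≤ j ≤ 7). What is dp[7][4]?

5

   ''  G  G  A  C  T  A  T
''  0  1  2  3  4  5  6  7
 C  1  1  2  3  3  4  5  6
 C  2  2  2  3  3  4  5  6
 T  3  3  3  3  4  3  4  5
 T  4  4  4  4  4  4  4  4
 A  5  5  5  4  5  5  4  5
 G  6  5  5  5  5  6  5  5
 C  7  6  6  6  5  6  6  6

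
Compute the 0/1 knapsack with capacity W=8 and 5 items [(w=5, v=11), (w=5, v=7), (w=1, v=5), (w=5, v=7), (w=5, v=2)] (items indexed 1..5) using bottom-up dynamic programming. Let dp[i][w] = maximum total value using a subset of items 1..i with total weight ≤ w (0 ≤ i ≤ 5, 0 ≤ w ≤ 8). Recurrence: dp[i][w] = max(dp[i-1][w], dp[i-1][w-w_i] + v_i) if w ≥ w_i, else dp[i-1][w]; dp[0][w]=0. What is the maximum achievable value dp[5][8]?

16

i\w   0   1   2   3   4   5   6   7   8
  0   0   0   0   0   0   0   0   0   0
  1   0   0   0   0   0  11  11  11  11
  2   0   0   0   0   0  11  11  11  11
  3   0   5   5   5   5  11  16  16  16
  4   0   5   5   5   5  11  16  16  16
  5   0   5   5   5   5  11  16  16  16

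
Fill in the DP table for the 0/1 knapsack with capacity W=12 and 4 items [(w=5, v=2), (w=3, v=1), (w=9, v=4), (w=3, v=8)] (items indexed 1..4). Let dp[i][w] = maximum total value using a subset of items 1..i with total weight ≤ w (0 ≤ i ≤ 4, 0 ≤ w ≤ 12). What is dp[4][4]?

8

i\w   0   1   2   3   4   5   6   7   8   9  10  11  12
  0   0   0   0   0   0   0   0   0   0   0   0   0   0
  1   0   0   0   0   0   2   2   2   2   2   2   2   2
  2   0   0   0   1   1   2   2   2   3   3   3   3   3
  3   0   0   0   1   1   2   2   2   3   4   4   4   5
  4   0   0   0   8   8   8   9   9  10  10  10  11  12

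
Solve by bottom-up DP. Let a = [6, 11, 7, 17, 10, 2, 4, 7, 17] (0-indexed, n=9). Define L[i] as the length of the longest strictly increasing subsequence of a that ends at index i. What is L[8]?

   i    0    1    2    3    4    5    6    7    8
a[i]    6   11    7   17   10    2    4    7   17
L[i]    1    2    2    3    3    1    2    3    4

4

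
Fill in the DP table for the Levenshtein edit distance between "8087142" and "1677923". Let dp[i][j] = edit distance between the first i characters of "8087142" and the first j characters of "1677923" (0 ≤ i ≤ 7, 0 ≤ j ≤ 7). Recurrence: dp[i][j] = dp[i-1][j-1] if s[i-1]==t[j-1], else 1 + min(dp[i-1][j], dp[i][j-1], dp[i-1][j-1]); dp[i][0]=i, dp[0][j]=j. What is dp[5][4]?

   ''  1  6  7  7  9  2  3
''  0  1  2  3  4  5  6  7
 8  1  1  2  3  4  5  6  7
 0  2  2  2  3  4  5  6  7
 8  3  3  3  3  4  5  6  7
 7  4  4  4  3  3  4  5  6
 1  5  4  5  4  4  4  5  6
 4  6  5  5  5  5  5  5  6
 2  7  6  6  6  6  6  5  6

4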